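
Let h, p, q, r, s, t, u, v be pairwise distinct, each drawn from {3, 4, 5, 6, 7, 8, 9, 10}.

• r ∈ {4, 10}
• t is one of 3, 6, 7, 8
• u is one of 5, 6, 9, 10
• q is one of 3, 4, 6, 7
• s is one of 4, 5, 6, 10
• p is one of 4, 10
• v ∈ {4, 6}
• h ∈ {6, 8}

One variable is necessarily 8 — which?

Among the 8 variables, 9 fits only u (and all 8 values in {3, 4, 5, 6, 7, 8, 9, 10} must be used), so u = 9.
The 7 still-open variables draw from only 7 values {3, 4, 5, 6, 7, 8, 10}, so each is used; only s can be 5, hence s = 5.
p and r share exactly the 2 values {4, 10}; by pigeonhole those values go to them, so strike 4, 10 from q, v.
v must be 6 (only option left). Eliminate 6 elsewhere: h, q, t.
So 8 goes to h.

h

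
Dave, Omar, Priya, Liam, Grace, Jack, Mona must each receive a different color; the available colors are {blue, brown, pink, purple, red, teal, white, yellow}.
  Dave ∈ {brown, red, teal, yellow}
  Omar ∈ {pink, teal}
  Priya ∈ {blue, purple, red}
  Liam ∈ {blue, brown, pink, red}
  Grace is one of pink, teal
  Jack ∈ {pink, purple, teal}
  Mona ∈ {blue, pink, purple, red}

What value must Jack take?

purple

The 7 variables draw from only 7 values {blue, brown, pink, purple, red, teal, yellow}, so each is used; only Dave can be yellow, hence Dave = yellow.
The 6 still-open variables together cover exactly {blue, brown, pink, purple, red, teal} — 6 values for 6 variables — and brown appears only in Liam's list, so Liam = brown.
The 2 variables Omar and Grace are confined to {pink, teal}, which locks those values in; drop them from Jack, Mona.
So Jack = purple.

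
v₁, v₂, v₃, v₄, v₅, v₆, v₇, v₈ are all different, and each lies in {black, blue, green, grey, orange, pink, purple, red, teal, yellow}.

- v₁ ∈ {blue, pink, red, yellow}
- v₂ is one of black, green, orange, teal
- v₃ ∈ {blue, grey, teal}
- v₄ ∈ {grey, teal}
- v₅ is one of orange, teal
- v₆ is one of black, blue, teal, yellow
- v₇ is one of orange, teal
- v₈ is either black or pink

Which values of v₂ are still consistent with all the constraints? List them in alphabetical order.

v₅ and v₇ share exactly the 2 values {orange, teal}; by pigeonhole those values go to them, so strike orange, teal from v₂, v₃, v₄, v₆.
That leaves v₄ = grey. Eliminate grey elsewhere: v₃.
v₃ has just one choice, so v₃ = blue. Strike blue from v₁, v₆.
No further eliminations apply; v₂ can still be any of black, green.

black, green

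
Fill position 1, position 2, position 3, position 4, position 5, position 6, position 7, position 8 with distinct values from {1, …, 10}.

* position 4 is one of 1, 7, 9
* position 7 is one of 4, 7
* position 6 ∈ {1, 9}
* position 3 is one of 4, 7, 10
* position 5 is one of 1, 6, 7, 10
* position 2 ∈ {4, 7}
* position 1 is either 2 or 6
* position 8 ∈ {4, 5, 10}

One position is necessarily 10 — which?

position 3

The 8 variables together cover exactly {1, 2, 4, 5, 6, 7, 9, 10} — 8 values for 8 variables — and 2 appears only in position 1's list, so position 1 = 2.
The 7 still-open variables draw from only 7 values {1, 4, 5, 6, 7, 9, 10}, so each is used; only position 8 can be 5, hence position 8 = 5.
Among the 6 still-open variables, 6 fits only position 5 (and all 6 values in {1, 4, 6, 7, 9, 10} must be used), so position 5 = 6.
The 5 still-open variables draw from only 5 values {1, 4, 7, 9, 10}, so each is used; only position 3 can be 10, hence position 3 = 10.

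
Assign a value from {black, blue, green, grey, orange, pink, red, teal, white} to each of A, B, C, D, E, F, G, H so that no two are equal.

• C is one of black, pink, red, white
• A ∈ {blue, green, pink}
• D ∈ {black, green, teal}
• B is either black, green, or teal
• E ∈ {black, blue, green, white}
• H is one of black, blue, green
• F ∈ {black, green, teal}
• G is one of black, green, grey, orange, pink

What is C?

red

The 3 variables B, D, F are confined to {black, green, teal}, which locks those values in; drop them from A, C, E, G, H.
H has just one choice, so H = blue. Eliminate blue elsewhere: A, E.
A must be pink (only option left). Eliminate pink elsewhere: C, G.
E must be white (only option left). Remove white from C.
So C = red.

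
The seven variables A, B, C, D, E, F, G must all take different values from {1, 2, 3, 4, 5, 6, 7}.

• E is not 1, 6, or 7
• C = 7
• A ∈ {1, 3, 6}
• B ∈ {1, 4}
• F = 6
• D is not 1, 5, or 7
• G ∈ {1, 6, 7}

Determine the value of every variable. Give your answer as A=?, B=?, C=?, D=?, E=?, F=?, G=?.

C has just one choice, so C = 7. Remove 7 from G.
F must be 6 (only option left). Strike 6 from A, D, G.
G has just one choice, so G = 1. So A, B can't be 1.
A's domain is down to {3}, so A = 3. Strike 3 from D, E.
B must be 4 (only option left). Remove 4 from D, E.
That leaves D = 2. Eliminate 2 elsewhere: E.
That leaves E = 5.

A=3, B=4, C=7, D=2, E=5, F=6, G=1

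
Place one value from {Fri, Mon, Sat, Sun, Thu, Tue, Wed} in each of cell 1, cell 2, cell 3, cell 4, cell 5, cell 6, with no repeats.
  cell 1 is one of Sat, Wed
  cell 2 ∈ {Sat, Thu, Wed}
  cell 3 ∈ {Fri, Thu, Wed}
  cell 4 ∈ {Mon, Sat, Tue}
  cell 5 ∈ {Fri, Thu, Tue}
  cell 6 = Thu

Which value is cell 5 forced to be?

cell 6's domain is down to {Thu}, so cell 6 = Thu. Remove Thu from cell 2, cell 3, cell 5.
The 5 still-open variables together cover exactly {Fri, Mon, Sat, Tue, Wed} — 5 values for 5 variables — and Mon appears only in cell 4's list, so cell 4 = Mon.
The 4 still-open variables together cover exactly {Fri, Sat, Tue, Wed} — 4 values for 4 variables — and Tue appears only in cell 5's list, so cell 5 = Tue.

Tue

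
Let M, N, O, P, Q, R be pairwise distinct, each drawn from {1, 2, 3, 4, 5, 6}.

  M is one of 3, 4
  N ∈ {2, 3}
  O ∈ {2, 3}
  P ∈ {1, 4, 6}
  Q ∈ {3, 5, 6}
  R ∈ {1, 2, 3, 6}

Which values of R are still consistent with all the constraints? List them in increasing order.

1, 6

The 6 variables together cover exactly {1, 2, 3, 4, 5, 6} — 6 values for 6 variables — and 5 appears only in Q's list, so Q = 5.
N and O share exactly the 2 values {2, 3}; by pigeonhole those values go to them, so strike 2, 3 from M, R.
That leaves M = 4. Eliminate 4 elsewhere: P.
No further eliminations apply; R can still be any of 1, 6.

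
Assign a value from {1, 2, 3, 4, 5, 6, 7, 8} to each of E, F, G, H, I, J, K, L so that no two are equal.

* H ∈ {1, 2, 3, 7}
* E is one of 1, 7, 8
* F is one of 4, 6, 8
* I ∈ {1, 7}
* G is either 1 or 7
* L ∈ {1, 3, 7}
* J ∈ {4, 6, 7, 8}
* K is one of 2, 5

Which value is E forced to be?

8

The 8 variables together cover exactly {1, 2, 3, 4, 5, 6, 7, 8} — 8 values for 8 variables — and 5 appears only in K's list, so K = 5.
The 7 still-open variables draw from only 7 values {1, 2, 3, 4, 6, 7, 8}, so each is used; only H can be 2, hence H = 2.
Among the 6 still-open variables, 3 fits only L (and all 6 values in {1, 3, 4, 6, 7, 8} must be used), so L = 3.
G and I between them cover only {1, 7} — a naked pair. Remove those values from E, J.
So E = 8.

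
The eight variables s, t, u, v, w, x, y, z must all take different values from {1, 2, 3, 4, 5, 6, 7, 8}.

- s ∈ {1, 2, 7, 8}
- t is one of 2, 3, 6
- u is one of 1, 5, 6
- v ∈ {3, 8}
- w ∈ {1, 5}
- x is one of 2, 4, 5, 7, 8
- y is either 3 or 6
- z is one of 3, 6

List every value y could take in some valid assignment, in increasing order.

3, 6

The 8 variables draw from only 8 values {1, 2, 3, 4, 5, 6, 7, 8}, so each is used; only x can be 4, hence x = 4.
Among the 7 still-open variables, 7 fits only s (and all 7 values in {1, 2, 3, 5, 6, 7, 8} must be used), so s = 7.
Among the 6 still-open variables, 2 fits only t (and all 6 values in {1, 2, 3, 5, 6, 8} must be used), so t = 2.
The 5 still-open variables draw from only 5 values {1, 3, 5, 6, 8}, so each is used; only v can be 8, hence v = 8.
The 2 variables y and z are confined to {3, 6}, which locks those values in; drop them from u.
No further eliminations apply; y can still be any of 3, 6.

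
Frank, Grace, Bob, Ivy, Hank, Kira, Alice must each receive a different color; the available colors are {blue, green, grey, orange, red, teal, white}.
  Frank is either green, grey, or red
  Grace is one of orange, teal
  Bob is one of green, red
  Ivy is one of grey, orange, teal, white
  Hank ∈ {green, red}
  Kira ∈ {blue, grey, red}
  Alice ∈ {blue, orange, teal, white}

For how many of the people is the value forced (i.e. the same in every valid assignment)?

Bob and Hank between them cover only {green, red} — a naked pair. Remove those values from Frank, Kira.
That leaves Frank = grey. Strike grey from Ivy, Kira.
Kira's domain is down to {blue}, so Kira = blue. Strike blue from Alice.
Determined: Frank=grey, Kira=blue. The other people each still have more than one consistent value. That makes 2.

2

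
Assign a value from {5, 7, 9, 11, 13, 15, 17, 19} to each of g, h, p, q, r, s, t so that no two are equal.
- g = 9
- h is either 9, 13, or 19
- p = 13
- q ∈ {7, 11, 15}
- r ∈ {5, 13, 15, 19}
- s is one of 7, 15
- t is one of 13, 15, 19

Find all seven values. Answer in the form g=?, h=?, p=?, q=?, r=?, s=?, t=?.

g=9, h=19, p=13, q=11, r=5, s=7, t=15

g has just one choice, so g = 9. Remove 9 from h.
That leaves p = 13. Strike 13 from h, r, t.
h must be 19 (only option left). So r, t can't be 19.
t must be 15 (only option left). Eliminate 15 elsewhere: q, r, s.
r must be 5 (only option left).
s must be 7 (only option left). So q can't be 7.
q has just one choice, so q = 11.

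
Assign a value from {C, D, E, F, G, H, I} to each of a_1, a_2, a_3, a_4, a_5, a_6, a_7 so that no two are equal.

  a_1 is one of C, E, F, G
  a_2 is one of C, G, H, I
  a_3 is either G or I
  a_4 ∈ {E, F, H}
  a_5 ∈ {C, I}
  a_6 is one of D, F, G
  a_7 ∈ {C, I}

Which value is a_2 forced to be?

Among the 7 variables, D fits only a_6 (and all 7 values in {C, D, E, F, G, H, I} must be used), so a_6 = D.
a_5 and a_7 share exactly the 2 values {C, I}; by pigeonhole those values go to them, so strike C, I from a_1, a_2, a_3.
a_3 has just one choice, so a_3 = G. Strike G from a_1, a_2.
So a_2 = H.

H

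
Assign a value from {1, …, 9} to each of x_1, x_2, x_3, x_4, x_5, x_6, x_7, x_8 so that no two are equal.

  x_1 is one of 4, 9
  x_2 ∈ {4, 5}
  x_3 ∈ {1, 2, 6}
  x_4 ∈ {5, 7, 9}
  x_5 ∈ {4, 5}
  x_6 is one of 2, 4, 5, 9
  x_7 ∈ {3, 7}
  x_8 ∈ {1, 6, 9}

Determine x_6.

2

The 8 variables together cover exactly {1, 2, 3, 4, 5, 6, 7, 9} — 8 values for 8 variables — and 3 appears only in x_7's list, so x_7 = 3.
Among the 7 still-open variables, 7 fits only x_4 (and all 7 values in {1, 2, 4, 5, 6, 7, 9} must be used), so x_4 = 7.
x_2 and x_5 share exactly the 2 values {4, 5}; by pigeonhole those values go to them, so strike 4, 5 from x_1, x_6.
x_1's domain is down to {9}, so x_1 = 9. Eliminate 9 elsewhere: x_6, x_8.
So x_6 = 2.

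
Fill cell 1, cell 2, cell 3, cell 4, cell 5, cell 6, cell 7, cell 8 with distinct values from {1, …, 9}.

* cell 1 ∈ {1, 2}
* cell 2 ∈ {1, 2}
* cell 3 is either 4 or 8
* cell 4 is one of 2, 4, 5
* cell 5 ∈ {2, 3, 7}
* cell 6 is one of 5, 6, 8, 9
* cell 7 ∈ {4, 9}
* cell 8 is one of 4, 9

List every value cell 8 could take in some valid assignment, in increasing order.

4, 9

cell 1 and cell 2 between them cover only {1, 2} — a naked pair. Remove those values from cell 4, cell 5.
cell 7 and cell 8 share exactly the 2 values {4, 9}; by pigeonhole those values go to them, so strike 4, 9 from cell 3, cell 4, cell 6.
That leaves cell 3 = 8. Strike 8 from cell 6.
That leaves cell 4 = 5. Remove 5 from cell 6.
cell 6's domain is down to {6}, so cell 6 = 6.
No further eliminations apply; cell 8 can still be any of 4, 9.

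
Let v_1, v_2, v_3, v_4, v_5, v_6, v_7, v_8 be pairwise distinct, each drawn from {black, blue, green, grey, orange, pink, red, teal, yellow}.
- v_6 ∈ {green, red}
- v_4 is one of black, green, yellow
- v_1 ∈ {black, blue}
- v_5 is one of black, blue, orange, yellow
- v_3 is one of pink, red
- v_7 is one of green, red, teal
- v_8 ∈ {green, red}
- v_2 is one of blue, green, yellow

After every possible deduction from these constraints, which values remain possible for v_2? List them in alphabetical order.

The 8 variables together cover exactly {black, blue, green, orange, pink, red, teal, yellow} — 8 values for 8 variables — and orange appears only in v_5's list, so v_5 = orange.
The 7 still-open variables together cover exactly {black, blue, green, pink, red, teal, yellow} — 7 values for 7 variables — and pink appears only in v_3's list, so v_3 = pink.
The 6 still-open variables draw from only 6 values {black, blue, green, red, teal, yellow}, so each is used; only v_7 can be teal, hence v_7 = teal.
v_6 and v_8 share exactly the 2 values {green, red}; by pigeonhole those values go to them, so strike green, red from v_2, v_4.
No further eliminations apply; v_2 can still be any of blue, yellow.

blue, yellow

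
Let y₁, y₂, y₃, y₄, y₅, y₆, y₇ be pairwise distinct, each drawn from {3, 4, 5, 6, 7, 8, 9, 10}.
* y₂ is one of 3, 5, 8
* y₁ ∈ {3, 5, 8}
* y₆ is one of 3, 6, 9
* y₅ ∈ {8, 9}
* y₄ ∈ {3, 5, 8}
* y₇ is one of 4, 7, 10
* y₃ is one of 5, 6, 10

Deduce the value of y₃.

10

The 3 variables y₁, y₂, y₄ are confined to {3, 5, 8}, which locks those values in; drop them from y₃, y₅, y₆.
y₅ has just one choice, so y₅ = 9. Eliminate 9 elsewhere: y₆.
y₆ must be 6 (only option left). Strike 6 from y₃.
So y₃ = 10.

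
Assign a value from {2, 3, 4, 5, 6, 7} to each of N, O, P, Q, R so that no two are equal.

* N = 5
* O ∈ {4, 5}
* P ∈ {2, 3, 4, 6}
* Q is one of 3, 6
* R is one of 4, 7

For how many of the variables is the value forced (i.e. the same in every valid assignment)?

3

N must be 5 (only option left). Strike 5 from O.
O must be 4 (only option left). Eliminate 4 elsewhere: P, R.
That leaves R = 7.
Determined: N=5, O=4, R=7. The other variables each still have more than one consistent value. That makes 3.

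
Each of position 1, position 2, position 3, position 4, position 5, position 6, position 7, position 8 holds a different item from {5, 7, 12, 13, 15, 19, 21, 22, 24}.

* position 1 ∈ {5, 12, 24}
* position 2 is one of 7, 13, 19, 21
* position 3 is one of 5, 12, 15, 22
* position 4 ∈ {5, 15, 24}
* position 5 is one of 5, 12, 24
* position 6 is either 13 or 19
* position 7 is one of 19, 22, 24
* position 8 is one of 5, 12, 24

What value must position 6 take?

13

The 3 variables position 1, position 5, position 8 are confined to {5, 12, 24}, which locks those values in; drop them from position 3, position 4, position 7.
position 4's domain is down to {15}, so position 4 = 15. Strike 15 from position 3.
That leaves position 3 = 22. Strike 22 from position 7.
That leaves position 7 = 19. Eliminate 19 elsewhere: position 2, position 6.
So position 6 = 13.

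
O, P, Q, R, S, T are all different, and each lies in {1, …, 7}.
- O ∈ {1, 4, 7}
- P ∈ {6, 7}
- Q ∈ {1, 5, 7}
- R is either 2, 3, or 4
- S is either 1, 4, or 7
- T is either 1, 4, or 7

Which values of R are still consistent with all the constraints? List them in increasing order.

2, 3

O, S, T between them cover only {1, 4, 7} — a naked triple. Remove those values from P, Q, R.
P must be 6 (only option left).
That leaves Q = 5.
No further eliminations apply; R can still be any of 2, 3.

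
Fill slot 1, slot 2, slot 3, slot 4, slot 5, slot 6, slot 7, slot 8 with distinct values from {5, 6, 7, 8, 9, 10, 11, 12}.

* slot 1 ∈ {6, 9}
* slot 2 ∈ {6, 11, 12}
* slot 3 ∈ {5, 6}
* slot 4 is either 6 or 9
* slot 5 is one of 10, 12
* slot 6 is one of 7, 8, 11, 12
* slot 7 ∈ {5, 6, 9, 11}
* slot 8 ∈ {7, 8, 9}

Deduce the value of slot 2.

12

The 8 variables draw from only 8 values {5, 6, 7, 8, 9, 10, 11, 12}, so each is used; only slot 5 can be 10, hence slot 5 = 10.
slot 1 and slot 4 between them cover only {6, 9} — a naked pair. Remove those values from slot 2, slot 3, slot 7, slot 8.
slot 3 has just one choice, so slot 3 = 5. So slot 7 can't be 5.
slot 7's domain is down to {11}, so slot 7 = 11. Eliminate 11 elsewhere: slot 2, slot 6.
So slot 2 = 12.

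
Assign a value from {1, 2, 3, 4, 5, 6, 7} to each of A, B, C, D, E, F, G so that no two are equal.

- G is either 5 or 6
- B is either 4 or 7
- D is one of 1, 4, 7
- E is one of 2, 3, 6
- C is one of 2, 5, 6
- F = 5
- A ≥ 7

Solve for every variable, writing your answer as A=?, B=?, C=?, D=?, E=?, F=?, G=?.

A must be 7 (only option left). Eliminate 7 elsewhere: B, D.
B has just one choice, so B = 4. Strike 4 from D.
That leaves D = 1.
That leaves F = 5. So C, G can't be 5.
G's domain is down to {6}, so G = 6. Remove 6 from C, E.
C has just one choice, so C = 2. Remove 2 from E.
That leaves E = 3.

A=7, B=4, C=2, D=1, E=3, F=5, G=6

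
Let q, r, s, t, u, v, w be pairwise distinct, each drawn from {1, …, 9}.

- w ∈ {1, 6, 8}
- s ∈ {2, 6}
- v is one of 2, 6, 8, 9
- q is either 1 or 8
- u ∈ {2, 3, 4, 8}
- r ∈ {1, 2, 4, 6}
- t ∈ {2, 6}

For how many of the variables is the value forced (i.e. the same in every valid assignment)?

The 7 variables together cover exactly {1, 2, 3, 4, 6, 8, 9} — 7 values for 7 variables — and 3 appears only in u's list, so u = 3.
The 6 still-open variables together cover exactly {1, 2, 4, 6, 8, 9} — 6 values for 6 variables — and 4 appears only in r's list, so r = 4.
The 5 still-open variables together cover exactly {1, 2, 6, 8, 9} — 5 values for 5 variables — and 9 appears only in v's list, so v = 9.
s and t share exactly the 2 values {2, 6}; by pigeonhole those values go to them, so strike 2, 6 from w.
Determined: r=4, u=3, v=9. The other variables each still have more than one consistent value. That makes 3.

3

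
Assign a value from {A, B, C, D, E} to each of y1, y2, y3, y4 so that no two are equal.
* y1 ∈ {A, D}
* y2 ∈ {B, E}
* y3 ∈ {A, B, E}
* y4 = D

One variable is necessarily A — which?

y4's domain is down to {D}, so y4 = D. Eliminate D elsewhere: y1.
So A goes to y1.

y1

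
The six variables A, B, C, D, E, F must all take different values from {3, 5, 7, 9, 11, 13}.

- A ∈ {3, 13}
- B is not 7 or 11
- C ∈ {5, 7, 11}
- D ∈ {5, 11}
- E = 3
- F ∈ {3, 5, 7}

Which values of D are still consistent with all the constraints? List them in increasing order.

5, 11

E must be 3 (only option left). Eliminate 3 elsewhere: A, B, F.
A must be 13 (only option left). So B can't be 13.
The 4 still-open variables draw from only 4 values {5, 7, 9, 11}, so each is used; only B can be 9, hence B = 9.
No further eliminations apply; D can still be any of 5, 11.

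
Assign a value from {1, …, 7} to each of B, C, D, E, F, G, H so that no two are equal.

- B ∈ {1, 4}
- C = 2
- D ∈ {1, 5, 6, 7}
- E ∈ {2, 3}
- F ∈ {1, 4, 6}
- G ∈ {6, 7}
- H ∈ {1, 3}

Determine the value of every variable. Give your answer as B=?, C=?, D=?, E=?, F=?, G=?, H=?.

B=4, C=2, D=5, E=3, F=6, G=7, H=1

C's domain is down to {2}, so C = 2. Strike 2 from E.
E's domain is down to {3}, so E = 3. Eliminate 3 elsewhere: H.
H must be 1 (only option left). Remove 1 from B, D, F.
B must be 4 (only option left). Eliminate 4 elsewhere: F.
F's domain is down to {6}, so F = 6. Remove 6 from D, G.
G has just one choice, so G = 7. Strike 7 from D.
D's domain is down to {5}, so D = 5.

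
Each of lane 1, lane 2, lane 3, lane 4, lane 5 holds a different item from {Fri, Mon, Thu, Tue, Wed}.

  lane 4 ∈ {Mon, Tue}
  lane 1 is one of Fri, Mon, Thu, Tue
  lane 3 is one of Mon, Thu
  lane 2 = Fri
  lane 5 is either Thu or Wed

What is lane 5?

lane 2's domain is down to {Fri}, so lane 2 = Fri. So lane 1 can't be Fri.
The 4 still-open variables draw from only 4 values {Mon, Thu, Tue, Wed}, so each is used; only lane 5 can be Wed, hence lane 5 = Wed.

Wed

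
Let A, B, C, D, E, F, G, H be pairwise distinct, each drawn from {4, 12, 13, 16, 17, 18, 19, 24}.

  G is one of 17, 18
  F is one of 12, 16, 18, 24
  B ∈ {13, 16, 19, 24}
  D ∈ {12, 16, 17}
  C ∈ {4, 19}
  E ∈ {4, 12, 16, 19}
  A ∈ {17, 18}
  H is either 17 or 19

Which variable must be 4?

Among the 8 variables, 13 fits only B (and all 8 values in {4, 12, 13, 16, 17, 18, 19, 24} must be used), so B = 13.
The 7 still-open variables together cover exactly {4, 12, 16, 17, 18, 19, 24} — 7 values for 7 variables — and 24 appears only in F's list, so F = 24.
A and G share exactly the 2 values {17, 18}; by pigeonhole those values go to them, so strike 17, 18 from D, H.
H's domain is down to {19}, so H = 19. Remove 19 from C, E.
So 4 goes to C.

C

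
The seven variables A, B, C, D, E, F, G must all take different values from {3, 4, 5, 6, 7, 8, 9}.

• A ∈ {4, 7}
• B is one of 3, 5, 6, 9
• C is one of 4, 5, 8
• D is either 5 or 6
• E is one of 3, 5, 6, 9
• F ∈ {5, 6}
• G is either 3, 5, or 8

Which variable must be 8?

The 7 variables draw from only 7 values {3, 4, 5, 6, 7, 8, 9}, so each is used; only A can be 7, hence A = 7.
Among the 6 still-open variables, 4 fits only C (and all 6 values in {3, 4, 5, 6, 8, 9} must be used), so C = 4.
Among the 5 still-open variables, 8 fits only G (and all 5 values in {3, 5, 6, 8, 9} must be used), so G = 8.

G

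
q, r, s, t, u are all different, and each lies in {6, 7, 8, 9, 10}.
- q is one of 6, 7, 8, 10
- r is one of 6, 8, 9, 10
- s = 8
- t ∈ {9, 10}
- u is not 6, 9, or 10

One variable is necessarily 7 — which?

u

s must be 8 (only option left). Strike 8 from q, r, u.
So 7 goes to u.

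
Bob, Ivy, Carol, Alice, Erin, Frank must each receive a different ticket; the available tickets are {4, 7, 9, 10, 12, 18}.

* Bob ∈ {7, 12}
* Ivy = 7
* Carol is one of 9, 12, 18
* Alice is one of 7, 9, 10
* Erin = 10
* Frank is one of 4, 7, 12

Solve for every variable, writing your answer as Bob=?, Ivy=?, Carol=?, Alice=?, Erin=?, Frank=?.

Ivy has just one choice, so Ivy = 7. So Bob, Alice, Frank can't be 7.
Erin must be 10 (only option left). Eliminate 10 elsewhere: Alice.
That leaves Bob = 12. Remove 12 from Carol, Frank.
That leaves Alice = 9. Eliminate 9 elsewhere: Carol.
That leaves Frank = 4.
Carol must be 18 (only option left).

Bob=12, Ivy=7, Carol=18, Alice=9, Erin=10, Frank=4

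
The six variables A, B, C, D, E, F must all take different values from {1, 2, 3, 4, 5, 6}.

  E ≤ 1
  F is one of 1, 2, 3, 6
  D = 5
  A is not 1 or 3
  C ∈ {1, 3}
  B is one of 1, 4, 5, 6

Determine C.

3

D must be 5 (only option left). Strike 5 from A, B.
That leaves E = 1. So B, C, F can't be 1.
So C = 3.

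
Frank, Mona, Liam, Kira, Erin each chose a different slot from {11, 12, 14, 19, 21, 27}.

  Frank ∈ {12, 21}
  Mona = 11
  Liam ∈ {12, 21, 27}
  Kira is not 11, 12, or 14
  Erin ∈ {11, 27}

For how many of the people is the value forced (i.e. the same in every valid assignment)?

3

Mona's domain is down to {11}, so Mona = 11. So Erin can't be 11.
Erin's domain is down to {27}, so Erin = 27. Remove 27 from Liam, Kira.
The 3 still-open variables draw from only 3 values {12, 19, 21}, so each is used; only Kira can be 19, hence Kira = 19.
Determined: Mona=11, Kira=19, Erin=27. The other people each still have more than one consistent value. That makes 3.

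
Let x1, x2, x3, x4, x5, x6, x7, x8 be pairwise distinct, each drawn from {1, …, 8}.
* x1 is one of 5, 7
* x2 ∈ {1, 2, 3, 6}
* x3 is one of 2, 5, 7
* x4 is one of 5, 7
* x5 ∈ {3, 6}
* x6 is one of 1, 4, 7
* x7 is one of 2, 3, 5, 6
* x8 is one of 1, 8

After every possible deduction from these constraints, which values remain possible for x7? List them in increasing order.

The 8 variables together cover exactly {1, 2, 3, 4, 5, 6, 7, 8} — 8 values for 8 variables — and 4 appears only in x6's list, so x6 = 4.
The 7 still-open variables draw from only 7 values {1, 2, 3, 5, 6, 7, 8}, so each is used; only x8 can be 8, hence x8 = 8.
Among the 6 still-open variables, 1 fits only x2 (and all 6 values in {1, 2, 3, 5, 6, 7} must be used), so x2 = 1.
x1 and x4 between them cover only {5, 7} — a naked pair. Remove those values from x3, x7.
That leaves x3 = 2. Remove 2 from x7.
No further eliminations apply; x7 can still be any of 3, 6.

3, 6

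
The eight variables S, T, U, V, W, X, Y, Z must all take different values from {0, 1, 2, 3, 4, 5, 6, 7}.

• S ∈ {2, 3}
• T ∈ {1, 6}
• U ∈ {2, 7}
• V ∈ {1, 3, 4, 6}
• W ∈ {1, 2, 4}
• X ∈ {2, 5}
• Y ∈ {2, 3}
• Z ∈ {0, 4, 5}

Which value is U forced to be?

7

The 8 variables draw from only 8 values {0, 1, 2, 3, 4, 5, 6, 7}, so each is used; only Z can be 0, hence Z = 0.
The 7 still-open variables together cover exactly {1, 2, 3, 4, 5, 6, 7} — 7 values for 7 variables — and 5 appears only in X's list, so X = 5.
The 6 still-open variables draw from only 6 values {1, 2, 3, 4, 6, 7}, so each is used; only U can be 7, hence U = 7.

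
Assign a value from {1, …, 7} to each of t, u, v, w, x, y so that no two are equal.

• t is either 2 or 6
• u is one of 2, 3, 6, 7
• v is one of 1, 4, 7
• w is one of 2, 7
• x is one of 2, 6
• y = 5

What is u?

3

y's domain is down to {5}, so y = 5.
t and x share exactly the 2 values {2, 6}; by pigeonhole those values go to them, so strike 2, 6 from u, w.
w must be 7 (only option left). Eliminate 7 elsewhere: u, v.
So u = 3.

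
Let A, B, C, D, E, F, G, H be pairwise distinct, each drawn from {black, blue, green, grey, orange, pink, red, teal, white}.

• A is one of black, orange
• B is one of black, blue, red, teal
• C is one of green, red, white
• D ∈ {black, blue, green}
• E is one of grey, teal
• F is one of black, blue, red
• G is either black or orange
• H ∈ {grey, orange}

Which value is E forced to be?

teal

The 8 variables draw from only 8 values {black, blue, green, grey, orange, red, teal, white}, so each is used; only C can be white, hence C = white.
Among the 7 still-open variables, green fits only D (and all 7 values in {black, blue, green, grey, orange, red, teal} must be used), so D = green.
A and G between them cover only {black, orange} — a naked pair. Remove those values from B, F, H.
That leaves H = grey. Remove grey from E.
So E = teal.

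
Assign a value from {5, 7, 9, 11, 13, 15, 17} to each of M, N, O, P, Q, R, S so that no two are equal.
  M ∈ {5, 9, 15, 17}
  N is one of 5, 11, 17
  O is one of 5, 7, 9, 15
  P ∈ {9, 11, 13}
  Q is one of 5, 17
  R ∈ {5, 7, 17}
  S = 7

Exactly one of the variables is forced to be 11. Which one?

S's domain is down to {7}, so S = 7. Strike 7 from O, R.
Among the 6 still-open variables, 13 fits only P (and all 6 values in {5, 9, 11, 13, 15, 17} must be used), so P = 13.
The 5 still-open variables draw from only 5 values {5, 9, 11, 15, 17}, so each is used; only N can be 11, hence N = 11.

N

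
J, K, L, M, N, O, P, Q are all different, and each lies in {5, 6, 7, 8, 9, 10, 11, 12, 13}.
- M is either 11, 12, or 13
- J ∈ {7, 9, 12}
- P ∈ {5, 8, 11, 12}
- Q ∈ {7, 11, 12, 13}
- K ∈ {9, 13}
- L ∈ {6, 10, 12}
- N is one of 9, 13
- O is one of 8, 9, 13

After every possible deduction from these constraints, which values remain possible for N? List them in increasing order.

9, 13

The 2 variables K and N are confined to {9, 13}, which locks those values in; drop them from J, M, O, Q.
O must be 8 (only option left). Remove 8 from P.
J, M, Q between them cover only {7, 11, 12} — a naked triple. Remove those values from L, P.
That leaves P = 5.
No further eliminations apply; N can still be any of 9, 13.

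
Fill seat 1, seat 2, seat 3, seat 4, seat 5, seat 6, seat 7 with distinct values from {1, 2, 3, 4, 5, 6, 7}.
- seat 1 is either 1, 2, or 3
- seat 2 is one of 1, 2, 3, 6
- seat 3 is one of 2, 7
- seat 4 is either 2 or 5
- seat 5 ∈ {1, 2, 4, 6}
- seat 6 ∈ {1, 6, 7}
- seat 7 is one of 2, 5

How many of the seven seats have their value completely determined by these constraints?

The 7 variables draw from only 7 values {1, 2, 3, 4, 5, 6, 7}, so each is used; only seat 5 can be 4, hence seat 5 = 4.
seat 4 and seat 7 share exactly the 2 values {2, 5}; by pigeonhole those values go to them, so strike 2, 5 from seat 1, seat 2, seat 3.
seat 3 must be 7 (only option left). Strike 7 from seat 6.
Determined: seat 3=7, seat 5=4. The other seats each still have more than one consistent value. That makes 2.

2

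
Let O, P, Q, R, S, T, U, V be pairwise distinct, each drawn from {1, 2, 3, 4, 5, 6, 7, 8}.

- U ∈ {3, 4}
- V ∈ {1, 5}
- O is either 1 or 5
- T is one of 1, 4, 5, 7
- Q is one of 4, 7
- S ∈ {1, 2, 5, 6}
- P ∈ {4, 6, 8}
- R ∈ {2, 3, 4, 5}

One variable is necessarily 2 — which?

R

Among the 8 variables, 8 fits only P (and all 8 values in {1, 2, 3, 4, 5, 6, 7, 8} must be used), so P = 8.
The 7 still-open variables together cover exactly {1, 2, 3, 4, 5, 6, 7} — 7 values for 7 variables — and 6 appears only in S's list, so S = 6.
Among the 6 still-open variables, 2 fits only R (and all 6 values in {1, 2, 3, 4, 5, 7} must be used), so R = 2.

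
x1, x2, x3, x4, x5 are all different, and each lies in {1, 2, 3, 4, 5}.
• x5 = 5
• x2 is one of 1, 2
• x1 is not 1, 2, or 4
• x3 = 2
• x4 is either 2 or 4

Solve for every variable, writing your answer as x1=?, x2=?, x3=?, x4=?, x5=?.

x3's domain is down to {2}, so x3 = 2. So x2, x4 can't be 2.
x4's domain is down to {4}, so x4 = 4.
x5 must be 5 (only option left). So x1 can't be 5.
x1 has just one choice, so x1 = 3.
x2's domain is down to {1}, so x2 = 1.

x1=3, x2=1, x3=2, x4=4, x5=5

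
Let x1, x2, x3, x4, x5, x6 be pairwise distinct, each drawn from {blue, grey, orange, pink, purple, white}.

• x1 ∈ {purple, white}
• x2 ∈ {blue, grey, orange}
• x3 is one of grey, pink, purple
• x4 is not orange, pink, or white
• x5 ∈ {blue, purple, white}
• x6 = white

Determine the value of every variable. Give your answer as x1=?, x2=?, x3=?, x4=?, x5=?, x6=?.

x6 must be white (only option left). Remove white from x1, x5.
x1 must be purple (only option left). So x3, x4, x5 can't be purple.
x5 must be blue (only option left). So x2, x4 can't be blue.
x4 has just one choice, so x4 = grey. Eliminate grey elsewhere: x2, x3.
That leaves x2 = orange.
x3 has just one choice, so x3 = pink.

x1=purple, x2=orange, x3=pink, x4=grey, x5=blue, x6=white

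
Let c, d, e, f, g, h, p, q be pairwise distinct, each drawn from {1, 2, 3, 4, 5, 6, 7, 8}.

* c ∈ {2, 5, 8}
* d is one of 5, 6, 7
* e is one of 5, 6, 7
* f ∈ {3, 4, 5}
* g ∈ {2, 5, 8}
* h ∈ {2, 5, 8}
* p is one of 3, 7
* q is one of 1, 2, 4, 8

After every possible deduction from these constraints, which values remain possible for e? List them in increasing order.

The 8 variables together cover exactly {1, 2, 3, 4, 5, 6, 7, 8} — 8 values for 8 variables — and 1 appears only in q's list, so q = 1.
Among the 7 still-open variables, 4 fits only f (and all 7 values in {2, 3, 4, 5, 6, 7, 8} must be used), so f = 4.
The 6 still-open variables draw from only 6 values {2, 3, 5, 6, 7, 8}, so each is used; only p can be 3, hence p = 3.
c, g, h between them cover only {2, 5, 8} — a naked triple. Remove those values from d, e.
No further eliminations apply; e can still be any of 6, 7.

6, 7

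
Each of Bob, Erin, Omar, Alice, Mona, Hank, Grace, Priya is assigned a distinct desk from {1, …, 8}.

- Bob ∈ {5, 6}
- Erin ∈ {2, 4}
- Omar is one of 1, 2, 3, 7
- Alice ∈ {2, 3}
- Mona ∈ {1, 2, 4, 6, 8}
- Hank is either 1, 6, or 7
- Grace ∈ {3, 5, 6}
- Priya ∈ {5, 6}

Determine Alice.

The 8 variables together cover exactly {1, 2, 3, 4, 5, 6, 7, 8} — 8 values for 8 variables — and 8 appears only in Mona's list, so Mona = 8.
The 7 still-open variables together cover exactly {1, 2, 3, 4, 5, 6, 7} — 7 values for 7 variables — and 4 appears only in Erin's list, so Erin = 4.
The 2 variables Bob and Priya are confined to {5, 6}, which locks those values in; drop them from Hank, Grace.
Grace's domain is down to {3}, so Grace = 3. Remove 3 from Omar, Alice.
So Alice = 2.

2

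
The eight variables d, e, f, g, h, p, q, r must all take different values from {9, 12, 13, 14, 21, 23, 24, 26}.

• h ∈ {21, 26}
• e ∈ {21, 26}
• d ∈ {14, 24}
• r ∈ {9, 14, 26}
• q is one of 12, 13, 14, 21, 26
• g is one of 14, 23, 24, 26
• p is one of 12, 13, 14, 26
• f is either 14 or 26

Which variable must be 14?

f

Among the 8 variables, 9 fits only r (and all 8 values in {9, 12, 13, 14, 21, 23, 24, 26} must be used), so r = 9.
The 7 still-open variables together cover exactly {12, 13, 14, 21, 23, 24, 26} — 7 values for 7 variables — and 23 appears only in g's list, so g = 23.
Among the 6 still-open variables, 24 fits only d (and all 6 values in {12, 13, 14, 21, 24, 26} must be used), so d = 24.
e and h between them cover only {21, 26} — a naked pair. Remove those values from f, p, q.
So 14 goes to f.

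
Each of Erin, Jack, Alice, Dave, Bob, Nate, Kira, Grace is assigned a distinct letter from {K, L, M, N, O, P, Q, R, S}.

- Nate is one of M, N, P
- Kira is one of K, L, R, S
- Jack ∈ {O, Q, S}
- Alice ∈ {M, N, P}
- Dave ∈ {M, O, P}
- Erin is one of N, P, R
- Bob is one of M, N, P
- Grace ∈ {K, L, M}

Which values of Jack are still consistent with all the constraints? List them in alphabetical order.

Q, S

Alice, Bob, Nate share exactly the 3 values {M, N, P}; by pigeonhole those values go to them, so strike M, N, P from Erin, Dave, Grace.
Erin's domain is down to {R}, so Erin = R. Remove R from Kira.
Dave's domain is down to {O}, so Dave = O. Remove O from Jack.
No further eliminations apply; Jack can still be any of Q, S.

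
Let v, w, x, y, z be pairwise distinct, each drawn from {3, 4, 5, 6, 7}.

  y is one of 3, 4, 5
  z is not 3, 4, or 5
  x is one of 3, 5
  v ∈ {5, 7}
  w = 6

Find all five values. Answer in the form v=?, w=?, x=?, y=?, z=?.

v=5, w=6, x=3, y=4, z=7

w has just one choice, so w = 6. Eliminate 6 elsewhere: z.
z has just one choice, so z = 7. Eliminate 7 elsewhere: v.
v must be 5 (only option left). Strike 5 from x, y.
That leaves x = 3. So y can't be 3.
y's domain is down to {4}, so y = 4.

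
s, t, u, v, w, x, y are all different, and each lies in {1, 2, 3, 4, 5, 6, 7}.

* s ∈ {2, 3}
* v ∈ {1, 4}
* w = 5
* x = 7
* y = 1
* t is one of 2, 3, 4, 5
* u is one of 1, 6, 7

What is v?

w has just one choice, so w = 5. So t can't be 5.
x has just one choice, so x = 7. Strike 7 from u.
y must be 1 (only option left). Strike 1 from u, v.
So v = 4.

4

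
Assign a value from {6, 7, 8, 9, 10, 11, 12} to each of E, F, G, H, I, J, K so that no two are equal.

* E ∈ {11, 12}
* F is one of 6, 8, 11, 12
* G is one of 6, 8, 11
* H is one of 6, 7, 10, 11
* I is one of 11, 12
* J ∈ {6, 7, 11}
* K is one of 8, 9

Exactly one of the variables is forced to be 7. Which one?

Among the 7 variables, 9 fits only K (and all 7 values in {6, 7, 8, 9, 10, 11, 12} must be used), so K = 9.
Among the 6 still-open variables, 10 fits only H (and all 6 values in {6, 7, 8, 10, 11, 12} must be used), so H = 10.
Among the 5 still-open variables, 7 fits only J (and all 5 values in {6, 7, 8, 11, 12} must be used), so J = 7.

J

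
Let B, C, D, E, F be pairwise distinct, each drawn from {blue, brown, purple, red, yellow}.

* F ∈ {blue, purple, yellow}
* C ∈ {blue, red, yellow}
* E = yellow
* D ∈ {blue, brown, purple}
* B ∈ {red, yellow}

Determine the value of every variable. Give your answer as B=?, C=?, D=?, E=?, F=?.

B=red, C=blue, D=brown, E=yellow, F=purple

E has just one choice, so E = yellow. Strike yellow from B, C, F.
That leaves B = red. So C can't be red.
C must be blue (only option left). Remove blue from D, F.
F has just one choice, so F = purple. So D can't be purple.
D has just one choice, so D = brown.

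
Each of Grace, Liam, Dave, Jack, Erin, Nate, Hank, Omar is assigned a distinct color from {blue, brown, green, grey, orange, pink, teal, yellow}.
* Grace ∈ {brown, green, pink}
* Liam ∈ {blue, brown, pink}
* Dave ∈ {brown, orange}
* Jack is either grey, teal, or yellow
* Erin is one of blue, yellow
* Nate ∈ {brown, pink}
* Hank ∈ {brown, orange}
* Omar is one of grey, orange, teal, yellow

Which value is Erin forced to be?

yellow

Among the 8 variables, green fits only Grace (and all 8 values in {blue, brown, green, grey, orange, pink, teal, yellow} must be used), so Grace = green.
Dave and Hank share exactly the 2 values {brown, orange}; by pigeonhole those values go to them, so strike brown, orange from Liam, Nate, Omar.
Nate must be pink (only option left). Strike pink from Liam.
Liam's domain is down to {blue}, so Liam = blue. Strike blue from Erin.
So Erin = yellow.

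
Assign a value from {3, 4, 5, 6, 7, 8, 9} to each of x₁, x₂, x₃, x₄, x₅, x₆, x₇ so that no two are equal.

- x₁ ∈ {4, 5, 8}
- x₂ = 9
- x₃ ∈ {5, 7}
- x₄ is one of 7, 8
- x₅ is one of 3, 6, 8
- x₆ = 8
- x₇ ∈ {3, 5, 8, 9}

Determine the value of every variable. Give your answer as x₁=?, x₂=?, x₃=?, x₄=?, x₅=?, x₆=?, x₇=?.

x₁=4, x₂=9, x₃=5, x₄=7, x₅=6, x₆=8, x₇=3

x₂ has just one choice, so x₂ = 9. Strike 9 from x₇.
That leaves x₆ = 8. Strike 8 from x₁, x₄, x₅, x₇.
x₄ must be 7 (only option left). Strike 7 from x₃.
x₃ has just one choice, so x₃ = 5. Remove 5 from x₁, x₇.
x₇ has just one choice, so x₇ = 3. So x₅ can't be 3.
x₁ has just one choice, so x₁ = 4.
That leaves x₅ = 6.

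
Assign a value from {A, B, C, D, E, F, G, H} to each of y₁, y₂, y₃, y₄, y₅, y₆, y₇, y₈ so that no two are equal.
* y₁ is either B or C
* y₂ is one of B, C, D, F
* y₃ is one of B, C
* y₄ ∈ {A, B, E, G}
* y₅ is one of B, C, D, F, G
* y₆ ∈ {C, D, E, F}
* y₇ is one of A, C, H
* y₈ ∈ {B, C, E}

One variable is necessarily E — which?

y₈

The 8 variables together cover exactly {A, B, C, D, E, F, G, H} — 8 values for 8 variables — and H appears only in y₇'s list, so y₇ = H.
The 7 still-open variables draw from only 7 values {A, B, C, D, E, F, G}, so each is used; only y₄ can be A, hence y₄ = A.
Among the 6 still-open variables, G fits only y₅ (and all 6 values in {B, C, D, E, F, G} must be used), so y₅ = G.
The 2 variables y₁ and y₃ are confined to {B, C}, which locks those values in; drop them from y₂, y₆, y₈.
So E goes to y₈.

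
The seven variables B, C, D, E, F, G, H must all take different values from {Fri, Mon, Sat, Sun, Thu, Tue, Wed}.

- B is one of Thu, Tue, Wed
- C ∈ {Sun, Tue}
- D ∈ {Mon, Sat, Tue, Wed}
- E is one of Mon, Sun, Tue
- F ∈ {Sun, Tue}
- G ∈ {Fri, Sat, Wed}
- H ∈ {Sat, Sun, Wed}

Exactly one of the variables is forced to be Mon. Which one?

Among the 7 variables, Fri fits only G (and all 7 values in {Fri, Mon, Sat, Sun, Thu, Tue, Wed} must be used), so G = Fri.
The 6 still-open variables together cover exactly {Mon, Sat, Sun, Thu, Tue, Wed} — 6 values for 6 variables — and Thu appears only in B's list, so B = Thu.
The 2 variables C and F are confined to {Sun, Tue}, which locks those values in; drop them from D, E, H.
So Mon goes to E.

E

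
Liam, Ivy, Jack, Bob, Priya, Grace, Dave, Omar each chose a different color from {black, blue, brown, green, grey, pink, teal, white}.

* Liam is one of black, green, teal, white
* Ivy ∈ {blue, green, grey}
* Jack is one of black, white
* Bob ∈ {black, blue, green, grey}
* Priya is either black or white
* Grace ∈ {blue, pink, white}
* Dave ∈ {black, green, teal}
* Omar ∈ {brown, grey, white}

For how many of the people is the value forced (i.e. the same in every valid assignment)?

2

The 8 variables draw from only 8 values {black, blue, brown, green, grey, pink, teal, white}, so each is used; only Omar can be brown, hence Omar = brown.
The 7 still-open variables together cover exactly {black, blue, green, grey, pink, teal, white} — 7 values for 7 variables — and pink appears only in Grace's list, so Grace = pink.
Jack and Priya share exactly the 2 values {black, white}; by pigeonhole those values go to them, so strike black, white from Liam, Bob, Dave.
The 2 variables Liam and Dave are confined to {green, teal}, which locks those values in; drop them from Ivy, Bob.
Determined: Grace=pink, Omar=brown. The other people each still have more than one consistent value. That makes 2.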